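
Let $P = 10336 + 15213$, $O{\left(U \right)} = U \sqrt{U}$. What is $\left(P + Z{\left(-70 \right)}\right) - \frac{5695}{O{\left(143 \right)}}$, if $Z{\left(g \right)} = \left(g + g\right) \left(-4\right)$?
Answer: $26109 - \frac{5695 \sqrt{143}}{20449} \approx 26106.0$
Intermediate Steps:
$O{\left(U \right)} = U^{\frac{3}{2}}$
$Z{\left(g \right)} = - 8 g$ ($Z{\left(g \right)} = 2 g \left(-4\right) = - 8 g$)
$P = 25549$
$\left(P + Z{\left(-70 \right)}\right) - \frac{5695}{O{\left(143 \right)}} = \left(25549 - -560\right) - \frac{5695}{143^{\frac{3}{2}}} = \left(25549 + 560\right) - \frac{5695}{143 \sqrt{143}} = 26109 - 5695 \frac{\sqrt{143}}{20449} = 26109 - \frac{5695 \sqrt{143}}{20449}$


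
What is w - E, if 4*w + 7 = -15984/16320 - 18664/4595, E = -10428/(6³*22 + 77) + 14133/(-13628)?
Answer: 348082388733/1869351942320 ≈ 0.18620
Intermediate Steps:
E = -19123731/5982692 (E = -10428/(216*22 + 77) + 14133*(-1/13628) = -10428/(4752 + 77) - 14133/13628 = -10428/4829 - 14133/13628 = -10428*1/4829 - 14133/13628 = -948/439 - 14133/13628 = -19123731/5982692 ≈ -3.1965)
w = -3762399/1249840 (w = -7/4 + (-15984/16320 - 18664/4595)/4 = -7/4 + (-15984*1/16320 - 18664*1/4595)/4 = -7/4 + (-333/340 - 18664/4595)/4 = -7/4 + (¼)*(-1575179/312460) = -7/4 - 1575179/1249840 = -3762399/1249840 ≈ -3.0103)
w - E = -3762399/1249840 - 1*(-19123731/5982692) = -3762399/1249840 + 19123731/5982692 = 348082388733/1869351942320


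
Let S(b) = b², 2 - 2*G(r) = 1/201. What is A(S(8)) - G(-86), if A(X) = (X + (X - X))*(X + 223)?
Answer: 7383535/402 ≈ 18367.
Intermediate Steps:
G(r) = 401/402 (G(r) = 1 - ½/201 = 1 - ½*1/201 = 1 - 1/402 = 401/402)
A(X) = X*(223 + X) (A(X) = (X + 0)*(223 + X) = X*(223 + X))
A(S(8)) - G(-86) = 8²*(223 + 8²) - 1*401/402 = 64*(223 + 64) - 401/402 = 64*287 - 401/402 = 18368 - 401/402 = 7383535/402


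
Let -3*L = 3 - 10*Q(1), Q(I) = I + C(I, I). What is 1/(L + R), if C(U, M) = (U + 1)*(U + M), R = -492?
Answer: -3/1429 ≈ -0.0020994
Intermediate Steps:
C(U, M) = (1 + U)*(M + U)
Q(I) = 2*I**2 + 3*I (Q(I) = I + (I + I + I**2 + I*I) = I + (I + I + I**2 + I**2) = I + (2*I + 2*I**2) = 2*I**2 + 3*I)
L = 47/3 (L = -(3 - 10*(3 + 2*1))/3 = -(3 - 10*(3 + 2))/3 = -(3 - 10*5)/3 = -(3 - 50)/3 = -1/3*(-47) = 47/3 ≈ 15.667)
1/(L + R) = 1/(47/3 - 492) = 1/(-1429/3) = -3/1429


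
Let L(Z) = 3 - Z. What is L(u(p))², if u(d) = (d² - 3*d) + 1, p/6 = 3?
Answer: 71824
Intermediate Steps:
p = 18 (p = 6*3 = 18)
u(d) = 1 + d² - 3*d
L(u(p))² = (3 - (1 + 18² - 3*18))² = (3 - (1 + 324 - 54))² = (3 - 1*271)² = (3 - 271)² = (-268)² = 71824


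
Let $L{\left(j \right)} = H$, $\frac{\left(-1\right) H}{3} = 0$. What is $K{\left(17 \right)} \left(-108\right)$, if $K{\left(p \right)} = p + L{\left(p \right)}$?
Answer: $-1836$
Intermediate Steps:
$H = 0$ ($H = \left(-3\right) 0 = 0$)
$L{\left(j \right)} = 0$
$K{\left(p \right)} = p$ ($K{\left(p \right)} = p + 0 = p$)
$K{\left(17 \right)} \left(-108\right) = 17 \left(-108\right) = -1836$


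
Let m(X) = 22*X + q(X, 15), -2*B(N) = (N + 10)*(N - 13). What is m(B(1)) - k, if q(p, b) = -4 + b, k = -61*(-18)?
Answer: 365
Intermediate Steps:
B(N) = -(-13 + N)*(10 + N)/2 (B(N) = -(N + 10)*(N - 13)/2 = -(10 + N)*(-13 + N)/2 = -(-13 + N)*(10 + N)/2)
k = 1098
m(X) = 11 + 22*X (m(X) = 22*X + (-4 + 15) = 22*X + 11 = 11 + 22*X)
m(B(1)) - k = (11 + 22*(65 - 1/2*1**2 + (3/2)*1)) - 1*1098 = (11 + 22*(65 - 1/2*1 + 3/2)) - 1098 = (11 + 22*(65 - 1/2 + 3/2)) - 1098 = (11 + 22*66) - 1098 = (11 + 1452) - 1098 = 1463 - 1098 = 365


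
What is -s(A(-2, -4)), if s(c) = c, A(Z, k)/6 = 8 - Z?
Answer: -60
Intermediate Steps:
A(Z, k) = 48 - 6*Z (A(Z, k) = 6*(8 - Z) = 48 - 6*Z)
-s(A(-2, -4)) = -(48 - 6*(-2)) = -(48 + 12) = -1*60 = -60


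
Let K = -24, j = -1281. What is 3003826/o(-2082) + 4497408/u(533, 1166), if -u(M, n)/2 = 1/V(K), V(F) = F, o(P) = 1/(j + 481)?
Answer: -2349091904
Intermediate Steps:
o(P) = -1/800 (o(P) = 1/(-1281 + 481) = 1/(-800) = -1/800)
u(M, n) = 1/12 (u(M, n) = -2/(-24) = -2*(-1/24) = 1/12)
3003826/o(-2082) + 4497408/u(533, 1166) = 3003826/(-1/800) + 4497408/(1/12) = 3003826*(-800) + 4497408*12 = -2403060800 + 53968896 = -2349091904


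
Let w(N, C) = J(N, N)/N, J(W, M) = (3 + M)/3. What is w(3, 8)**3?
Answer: 8/27 ≈ 0.29630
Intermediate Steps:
J(W, M) = 1 + M/3 (J(W, M) = (3 + M)*(1/3) = 1 + M/3)
w(N, C) = (1 + N/3)/N
w(3, 8)**3 = ((1/3)*(3 + 3)/3)**3 = ((1/3)*(1/3)*6)**3 = (2/3)**3 = 8/27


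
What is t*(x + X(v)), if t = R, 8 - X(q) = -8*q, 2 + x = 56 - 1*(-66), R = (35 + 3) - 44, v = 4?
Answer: -960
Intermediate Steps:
R = -6 (R = 38 - 44 = -6)
x = 120 (x = -2 + (56 - 1*(-66)) = -2 + (56 + 66) = -2 + 122 = 120)
X(q) = 8 + 8*q (X(q) = 8 - (-8)*q = 8 + 8*q)
t = -6
t*(x + X(v)) = -6*(120 + (8 + 8*4)) = -6*(120 + (8 + 32)) = -6*(120 + 40) = -6*160 = -960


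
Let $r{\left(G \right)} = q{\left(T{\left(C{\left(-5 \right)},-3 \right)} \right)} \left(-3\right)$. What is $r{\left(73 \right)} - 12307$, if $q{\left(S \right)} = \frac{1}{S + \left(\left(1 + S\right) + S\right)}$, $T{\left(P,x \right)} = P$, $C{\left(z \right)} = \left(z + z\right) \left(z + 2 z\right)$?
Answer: $- \frac{5550460}{451} \approx -12307.0$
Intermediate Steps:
$C{\left(z \right)} = 6 z^{2}$ ($C{\left(z \right)} = 2 z 3 z = 6 z^{2}$)
$q{\left(S \right)} = \frac{1}{1 + 3 S}$ ($q{\left(S \right)} = \frac{1}{S + \left(1 + 2 S\right)} = \frac{1}{1 + 3 S}$)
$r{\left(G \right)} = - \frac{3}{451}$ ($r{\left(G \right)} = \frac{1}{1 + 3 \cdot 6 \left(-5\right)^{2}} \left(-3\right) = \frac{1}{1 + 3 \cdot 6 \cdot 25} \left(-3\right) = \frac{1}{1 + 3 \cdot 150} \left(-3\right) = \frac{1}{1 + 450} \left(-3\right) = \frac{1}{451} \left(-3\right) = - \frac{3}{451}$)
$r{\left(73 \right)} - 12307 = - \frac{3}{451} - 12307 = - \frac{5550460}{451}$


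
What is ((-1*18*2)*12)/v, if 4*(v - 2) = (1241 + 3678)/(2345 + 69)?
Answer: -1390464/8077 ≈ -172.15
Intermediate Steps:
v = 24231/9656 (v = 2 + ((1241 + 3678)/(2345 + 69))/4 = 2 + (4919/2414)/4 = 2 + (4919*(1/2414))/4 = 2 + (¼)*(4919/2414) = 2 + 4919/9656 = 24231/9656 ≈ 2.5094)
((-1*18*2)*12)/v = ((-1*18*2)*12)/(24231/9656) = (-18*2*12)*(9656/24231) = -36*12*(9656/24231) = -432*9656/24231 = -1390464/8077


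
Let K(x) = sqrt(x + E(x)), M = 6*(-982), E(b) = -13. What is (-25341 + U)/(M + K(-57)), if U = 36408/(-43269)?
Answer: 14750395158/3429486517 + 5006923*I*sqrt(70)/6858973034 ≈ 4.301 + 0.0061075*I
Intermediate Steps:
U = -12136/14423 (U = 36408*(-1/43269) = -12136/14423 ≈ -0.84143)
M = -5892
K(x) = sqrt(-13 + x) (K(x) = sqrt(x - 13) = sqrt(-13 + x))
(-25341 + U)/(M + K(-57)) = (-25341 - 12136/14423)/(-5892 + sqrt(-13 - 57)) = -365505379/(14423*(-5892 + sqrt(-70))) = -365505379/(14423*(-5892 + I*sqrt(70)))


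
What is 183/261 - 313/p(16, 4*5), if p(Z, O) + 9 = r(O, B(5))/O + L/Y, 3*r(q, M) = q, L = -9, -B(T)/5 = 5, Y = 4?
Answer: 334763/11397 ≈ 29.373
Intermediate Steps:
B(T) = -25 (B(T) = -5*5 = -25)
r(q, M) = q/3
p(Z, O) = -131/12 (p(Z, O) = -9 + ((O/3)/O - 9/4) = -9 + (⅓ - 9*¼) = -9 + (⅓ - 9/4) = -9 - 23/12 = -131/12)
183/261 - 313/p(16, 4*5) = 183/261 - 313/(-131/12) = 183*(1/261) - 313*(-12/131) = 61/87 + 3756/131 = 334763/11397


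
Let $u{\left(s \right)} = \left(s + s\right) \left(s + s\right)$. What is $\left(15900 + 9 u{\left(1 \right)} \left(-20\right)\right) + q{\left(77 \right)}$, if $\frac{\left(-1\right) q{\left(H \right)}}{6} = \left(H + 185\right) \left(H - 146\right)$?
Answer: $123648$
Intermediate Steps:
$u{\left(s \right)} = 4 s^{2}$ ($u{\left(s \right)} = 2 s 2 s = 4 s^{2}$)
$q{\left(H \right)} = - 6 \left(-146 + H\right) \left(185 + H\right)$ ($q{\left(H \right)} = - 6 \left(H + 185\right) \left(H - 146\right) = - 6 \left(185 + H\right) \left(-146 + H\right) = - 6 \left(-146 + H\right) \left(185 + H\right)$)
$\left(15900 + 9 u{\left(1 \right)} \left(-20\right)\right) + q{\left(77 \right)} = \left(15900 + 9 \cdot 4 \cdot 1^{2} \left(-20\right)\right) - \left(-144042 + 35574\right) = \left(15900 + 9 \cdot 4 \cdot 1 \left(-20\right)\right) - -108468 = \left(15900 + 9 \cdot 4 \left(-20\right)\right) - -108468 = \left(15900 + 36 \left(-20\right)\right) + 108468 = \left(15900 - 720\right) + 108468 = 15180 + 108468 = 123648$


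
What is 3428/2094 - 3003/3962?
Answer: 520961/592602 ≈ 0.87911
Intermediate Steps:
3428/2094 - 3003/3962 = 3428*(1/2094) - 3003*1/3962 = 1714/1047 - 429/566 = 520961/592602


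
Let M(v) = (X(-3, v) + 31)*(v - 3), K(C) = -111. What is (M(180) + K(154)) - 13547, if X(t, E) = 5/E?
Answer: -97993/12 ≈ -8166.1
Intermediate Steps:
M(v) = (-3 + v)*(31 + 5/v) (M(v) = (5/v + 31)*(v - 3) = (31 + 5/v)*(-3 + v) = (-3 + v)*(31 + 5/v))
(M(180) + K(154)) - 13547 = ((-88 - 15/180 + 31*180) - 111) - 13547 = ((-88 - 15*1/180 + 5580) - 111) - 13547 = ((-88 - 1/12 + 5580) - 111) - 13547 = (65903/12 - 111) - 13547 = 64571/12 - 13547 = -97993/12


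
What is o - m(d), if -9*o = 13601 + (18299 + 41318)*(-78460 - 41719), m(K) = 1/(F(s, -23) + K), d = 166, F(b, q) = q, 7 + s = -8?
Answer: 113839087933/143 ≈ 7.9608e+8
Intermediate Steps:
s = -15 (s = -7 - 8 = -15)
m(K) = 1/(-23 + K)
o = 796077538 (o = -(13601 + (18299 + 41318)*(-78460 - 41719))/9 = -(13601 + 59617*(-120179))/9 = -(13601 - 7164711443)/9 = -⅑*(-7164697842) = 796077538)
o - m(d) = 796077538 - 1/(-23 + 166) = 796077538 - 1/143 = 113839087933/143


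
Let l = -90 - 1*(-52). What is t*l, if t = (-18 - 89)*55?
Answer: 223630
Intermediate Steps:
l = -38 (l = -90 + 52 = -38)
t = -5885 (t = -107*55 = -5885)
t*l = -5885*(-38) = 223630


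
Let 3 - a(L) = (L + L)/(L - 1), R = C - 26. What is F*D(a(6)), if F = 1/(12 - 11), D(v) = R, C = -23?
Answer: -49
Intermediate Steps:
R = -49 (R = -23 - 26 = -49)
a(L) = 3 - 2*L/(-1 + L) (a(L) = 3 - (L + L)/(L - 1) = 3 - 2*L/(-1 + L))
D(v) = -49
F = 1 (F = 1/1 = 1)
F*D(a(6)) = 1*(-49) = -49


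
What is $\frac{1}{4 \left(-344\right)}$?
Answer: $- \frac{1}{1376} \approx -0.00072674$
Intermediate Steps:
$\frac{1}{4 \left(-344\right)} = \frac{1}{-1376} = - \frac{1}{1376}$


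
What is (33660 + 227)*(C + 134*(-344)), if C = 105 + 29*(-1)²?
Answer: -1557514294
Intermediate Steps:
C = 134 (C = 105 + 29*1 = 105 + 29 = 134)
(33660 + 227)*(C + 134*(-344)) = (33660 + 227)*(134 + 134*(-344)) = 33887*(134 - 46096) = 33887*(-45962) = -1557514294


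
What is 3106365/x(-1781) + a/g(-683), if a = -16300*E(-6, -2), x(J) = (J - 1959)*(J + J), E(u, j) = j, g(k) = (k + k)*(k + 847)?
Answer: 6540175619/74610521128 ≈ 0.087658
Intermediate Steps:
g(k) = 2*k*(847 + k) (g(k) = (2*k)*(847 + k) = 2*k*(847 + k))
x(J) = 2*J*(-1959 + J) (x(J) = (-1959 + J)*(2*J) = 2*J*(-1959 + J))
a = 32600 (a = -16300*(-2) = 32600)
3106365/x(-1781) + a/g(-683) = 3106365/((2*(-1781)*(-1959 - 1781))) + 32600/((2*(-683)*(847 - 683))) = 3106365/((2*(-1781)*(-3740))) + 32600/((2*(-683)*164)) = 3106365/13321880 + 32600/(-224024) = 3106365*(1/13321880) + 32600*(-1/224024) = 621273/2664376 - 4075/28003 = 6540175619/74610521128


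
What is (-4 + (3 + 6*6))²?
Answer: 1225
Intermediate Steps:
(-4 + (3 + 6*6))² = (-4 + (3 + 36))² = (-4 + 39)² = 35² = 1225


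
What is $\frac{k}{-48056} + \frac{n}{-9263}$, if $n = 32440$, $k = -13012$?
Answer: $- \frac{359601621}{111285682} \approx -3.2313$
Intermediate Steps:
$\frac{k}{-48056} + \frac{n}{-9263} = - \frac{13012}{-48056} + \frac{32440}{-9263} = \left(-13012\right) \left(- \frac{1}{48056}\right) + 32440 \left(- \frac{1}{9263}\right) = \frac{3253}{12014} - \frac{32440}{9263} = - \frac{359601621}{111285682}$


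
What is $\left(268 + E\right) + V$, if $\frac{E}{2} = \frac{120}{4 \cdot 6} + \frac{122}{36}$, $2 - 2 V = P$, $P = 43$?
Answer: $\frac{4757}{18} \approx 264.28$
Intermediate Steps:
$V = - \frac{41}{2}$ ($V = 1 - \frac{43}{2} = - \frac{41}{2} \approx -20.5$)
$E = \frac{151}{9}$ ($E = 2 \left(\frac{120}{4 \cdot 6} + \frac{122}{36}\right) = 2 \left(\frac{120}{24} + 122 \cdot \frac{1}{36}\right) = 2 \left(120 \cdot \frac{1}{24} + \frac{61}{18}\right) = 2 \left(5 + \frac{61}{18}\right) = 2 \cdot \frac{151}{18} = \frac{151}{9} \approx 16.778$)
$\left(268 + E\right) + V = \left(268 + \frac{151}{9}\right) - \frac{41}{2} = \frac{2563}{9} - \frac{41}{2} = \frac{4757}{18}$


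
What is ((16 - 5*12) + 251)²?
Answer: 42849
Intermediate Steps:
((16 - 5*12) + 251)² = ((16 - 60) + 251)² = (-44 + 251)² = 207² = 42849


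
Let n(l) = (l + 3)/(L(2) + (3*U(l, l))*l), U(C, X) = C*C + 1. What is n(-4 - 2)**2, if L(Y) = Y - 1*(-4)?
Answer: 1/48400 ≈ 2.0661e-5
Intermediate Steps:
U(C, X) = 1 + C**2 (U(C, X) = C**2 + 1 = 1 + C**2)
L(Y) = 4 + Y (L(Y) = Y + 4 = 4 + Y)
n(l) = (3 + l)/(6 + l*(3 + 3*l**2)) (n(l) = (l + 3)/((4 + 2) + (3*(1 + l**2))*l) = (3 + l)/(6 + (3 + 3*l**2)*l) = (3 + l)/(6 + l*(3 + 3*l**2)))
n(-4 - 2)**2 = ((3 + (-4 - 2))/(3*(2 + (-4 - 2)*(1 + (-4 - 2)**2))))**2 = ((3 - 6)/(3*(2 - 6*(1 + (-6)**2))))**2 = ((1/3)*(-3)/(2 - 6*(1 + 36)))**2 = ((1/3)*(-3)/(2 - 6*37))**2 = ((1/3)*(-3)/(2 - 222))**2 = ((1/3)*(-3)/(-220))**2 = ((1/3)*(-1/220)*(-3))**2 = (1/220)**2 = 1/48400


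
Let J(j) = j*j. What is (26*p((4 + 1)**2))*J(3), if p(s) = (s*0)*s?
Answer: 0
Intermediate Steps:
p(s) = 0 (p(s) = 0*s = 0)
J(j) = j**2
(26*p((4 + 1)**2))*J(3) = (26*0)*3**2 = 0*9 = 0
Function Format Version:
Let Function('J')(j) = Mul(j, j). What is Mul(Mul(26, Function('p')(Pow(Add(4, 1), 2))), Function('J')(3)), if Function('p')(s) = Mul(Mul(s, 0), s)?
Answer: 0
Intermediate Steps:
Function('p')(s) = 0 (Function('p')(s) = Mul(0, s) = 0)
Function('J')(j) = Pow(j, 2)
Mul(Mul(26, Function('p')(Pow(Add(4, 1), 2))), Function('J')(3)) = Mul(Mul(26, 0), Pow(3, 2)) = Mul(0, 9) = 0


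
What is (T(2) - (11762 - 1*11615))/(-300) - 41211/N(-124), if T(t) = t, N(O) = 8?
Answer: -618107/120 ≈ -5150.9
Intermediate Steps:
(T(2) - (11762 - 1*11615))/(-300) - 41211/N(-124) = (2 - (11762 - 1*11615))/(-300) - 41211/8 = (2 - (11762 - 11615))*(-1/300) - 41211*⅛ = (2 - 1*147)*(-1/300) - 41211/8 = (2 - 147)*(-1/300) - 41211/8 = -145*(-1/300) - 41211/8 = 29/60 - 41211/8 = -618107/120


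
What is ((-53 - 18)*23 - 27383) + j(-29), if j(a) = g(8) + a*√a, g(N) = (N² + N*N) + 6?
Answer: -28882 - 29*I*√29 ≈ -28882.0 - 156.17*I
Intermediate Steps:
g(N) = 6 + 2*N² (g(N) = (N² + N²) + 6 = 2*N² + 6 = 6 + 2*N²)
j(a) = 134 + a^(3/2) (j(a) = (6 + 2*8²) + a*√a = (6 + 2*64) + a^(3/2) = (6 + 128) + a^(3/2) = 134 + a^(3/2))
((-53 - 18)*23 - 27383) + j(-29) = ((-53 - 18)*23 - 27383) + (134 + (-29)^(3/2)) = (-71*23 - 27383) + (134 - 29*I*√29) = (-1633 - 27383) + (134 - 29*I*√29) = -29016 + (134 - 29*I*√29) = -28882 - 29*I*√29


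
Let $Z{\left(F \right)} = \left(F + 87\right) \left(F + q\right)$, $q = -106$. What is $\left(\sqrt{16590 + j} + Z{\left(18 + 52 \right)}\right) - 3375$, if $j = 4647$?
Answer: $-9027 + \sqrt{21237} \approx -8881.3$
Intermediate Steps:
$Z{\left(F \right)} = \left(-106 + F\right) \left(87 + F\right)$ ($Z{\left(F \right)} = \left(F + 87\right) \left(F - 106\right) = \left(87 + F\right) \left(-106 + F\right) = \left(-106 + F\right) \left(87 + F\right)$)
$\left(\sqrt{16590 + j} + Z{\left(18 + 52 \right)}\right) - 3375 = \left(\sqrt{16590 + 4647} - \left(9222 - \left(18 + 52\right)^{2} + 19 \left(18 + 52\right)\right)\right) - 3375 = \left(\sqrt{21237} - \left(10552 - 4900\right)\right) - 3375 = \left(\sqrt{21237} - 5652\right) - 3375 = \left(-5652 + \sqrt{21237}\right) - 3375 = -9027 + \sqrt{21237}$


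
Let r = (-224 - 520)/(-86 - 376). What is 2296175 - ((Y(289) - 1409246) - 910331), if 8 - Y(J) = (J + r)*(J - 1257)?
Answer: 30341032/7 ≈ 4.3344e+6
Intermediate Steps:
r = 124/77 (r = -744/(-462) = -744*(-1/462) = 124/77 ≈ 1.6104)
Y(J) = 8 - (-1257 + J)*(124/77 + J) (Y(J) = 8 - (J + 124/77)*(J - 1257) = 8 - (124/77 + J)*(-1257 + J) = 8 - (-1257 + J)*(124/77 + J))
2296175 - ((Y(289) - 1409246) - 910331) = 2296175 - (((156484/77 - 1*289**2 + (96665/77)*289) - 1409246) - 910331) = 2296175 - (((156484/77 - 1*83521 + 27936185/77) - 1409246) - 910331) = 2296175 - (((156484/77 - 83521 + 27936185/77) - 1409246) - 910331) = 2296175 - ((1969232/7 - 1409246) - 910331) = 2296175 - (-7895490/7 - 910331) = 2296175 - 1*(-14267807/7) = 2296175 + 14267807/7 = 30341032/7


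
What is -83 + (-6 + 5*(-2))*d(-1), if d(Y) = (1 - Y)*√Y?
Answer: -83 - 32*I ≈ -83.0 - 32.0*I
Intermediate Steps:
d(Y) = √Y*(1 - Y)
-83 + (-6 + 5*(-2))*d(-1) = -83 + (-6 + 5*(-2))*(√(-1)*(1 - 1*(-1))) = -83 + (-6 - 10)*(I*(1 + 1)) = -83 - 16*I*2 = -83 - 32*I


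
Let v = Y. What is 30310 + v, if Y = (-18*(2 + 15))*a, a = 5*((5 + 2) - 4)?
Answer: 25720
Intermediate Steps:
a = 15 (a = 5*(7 - 4) = 5*3 = 15)
Y = -4590 (Y = -18*(2 + 15)*15 = -18*17*15 = -306*15 = -4590)
v = -4590
30310 + v = 30310 - 4590 = 25720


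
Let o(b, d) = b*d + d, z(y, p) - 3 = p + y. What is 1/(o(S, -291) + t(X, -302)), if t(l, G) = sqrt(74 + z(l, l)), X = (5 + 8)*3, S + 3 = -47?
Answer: 14259/203318926 - sqrt(155)/203318926 ≈ 7.0070e-5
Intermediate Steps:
z(y, p) = 3 + p + y (z(y, p) = 3 + (p + y) = 3 + p + y)
S = -50 (S = -3 - 47 = -50)
X = 39 (X = 13*3 = 39)
t(l, G) = sqrt(77 + 2*l) (t(l, G) = sqrt(74 + (3 + l + l)) = sqrt(74 + (3 + 2*l)) = sqrt(77 + 2*l))
o(b, d) = d + b*d
1/(o(S, -291) + t(X, -302)) = 1/(-291*(1 - 50) + sqrt(77 + 2*39)) = 1/(-291*(-49) + sqrt(77 + 78)) = 1/(14259 + sqrt(155))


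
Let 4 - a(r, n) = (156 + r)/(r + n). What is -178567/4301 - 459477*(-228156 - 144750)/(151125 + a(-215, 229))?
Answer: 10316793116309213/9100335365 ≈ 1.1337e+6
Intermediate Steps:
a(r, n) = 4 - (156 + r)/(n + r) (a(r, n) = 4 - (156 + r)/(r + n) = 4 - (156 + r)/(n + r))
-178567/4301 - 459477*(-228156 - 144750)/(151125 + a(-215, 229)) = -178567/4301 - 459477*(-228156 - 144750)/(151125 + (-156 + 3*(-215) + 4*229)/(229 - 215)) = -178567*1/4301 - 459477*(-372906/(151125 + (-156 - 645 + 916)/14)) = -178567/4301 - 459477*(-372906/(151125 + (1/14)*115)) = -178567/4301 - 459477*(-372906/(151125 + 115/14)) = -178567/4301 - 459477/((2115865/14)*(-1/372906)) = -178567/4301 - 459477/(-2115865/5220684) = -178567/4301 - 459477*(-5220684/2115865) = -178567/4301 + 2398784222268/2115865 = 10316793116309213/9100335365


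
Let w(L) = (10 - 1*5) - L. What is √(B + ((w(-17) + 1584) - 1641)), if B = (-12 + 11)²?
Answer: I*√34 ≈ 5.8309*I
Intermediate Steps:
w(L) = 5 - L (w(L) = (10 - 5) - L = 5 - L)
B = 1 (B = (-1)² = 1)
√(B + ((w(-17) + 1584) - 1641)) = √(1 + (((5 - 1*(-17)) + 1584) - 1641)) = √(1 + (((5 + 17) + 1584) - 1641)) = √(1 + ((22 + 1584) - 1641)) = √(1 + (1606 - 1641)) = √(1 - 35) = √(-34) = I*√34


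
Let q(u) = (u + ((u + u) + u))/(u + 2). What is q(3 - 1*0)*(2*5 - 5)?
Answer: 12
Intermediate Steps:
q(u) = 4*u/(2 + u) (q(u) = (u + (2*u + u))/(2 + u) = (u + 3*u)/(2 + u) = (4*u)/(2 + u) = 4*u/(2 + u))
q(3 - 1*0)*(2*5 - 5) = (4*(3 - 1*0)/(2 + (3 - 1*0)))*(2*5 - 5) = (4*(3 + 0)/(2 + (3 + 0)))*(10 - 5) = (4*3/(2 + 3))*5 = (4*3/5)*5 = (4*3*(⅕))*5 = (12/5)*5 = 12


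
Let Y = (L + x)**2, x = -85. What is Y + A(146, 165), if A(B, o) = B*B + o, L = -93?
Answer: 53165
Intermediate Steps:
A(B, o) = o + B**2 (A(B, o) = B**2 + o = o + B**2)
Y = 31684 (Y = (-93 - 85)**2 = (-178)**2 = 31684)
Y + A(146, 165) = 31684 + (165 + 146**2) = 31684 + (165 + 21316) = 31684 + 21481 = 53165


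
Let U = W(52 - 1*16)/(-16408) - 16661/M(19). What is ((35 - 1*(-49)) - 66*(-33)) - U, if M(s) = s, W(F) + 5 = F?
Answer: 978557301/311752 ≈ 3138.9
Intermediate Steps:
W(F) = -5 + F
U = -273374277/311752 (U = (-5 + (52 - 1*16))/(-16408) - 16661/19 = (-5 + (52 - 16))*(-1/16408) - 16661*1/19 = (-5 + 36)*(-1/16408) - 16661/19 = 31*(-1/16408) - 16661/19 = -31/16408 - 16661/19 = -273374277/311752 ≈ -876.90)
((35 - 1*(-49)) - 66*(-33)) - U = ((35 - 1*(-49)) - 66*(-33)) - 1*(-273374277/311752) = ((35 + 49) + 2178) + 273374277/311752 = (84 + 2178) + 273374277/311752 = 2262 + 273374277/311752 = 978557301/311752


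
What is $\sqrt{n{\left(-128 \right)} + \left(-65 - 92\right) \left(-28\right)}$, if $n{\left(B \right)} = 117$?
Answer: $\sqrt{4513} \approx 67.179$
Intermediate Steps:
$\sqrt{n{\left(-128 \right)} + \left(-65 - 92\right) \left(-28\right)} = \sqrt{117 + \left(-65 - 92\right) \left(-28\right)} = \sqrt{117 - -4396} = \sqrt{117 + 4396} = \sqrt{4513}$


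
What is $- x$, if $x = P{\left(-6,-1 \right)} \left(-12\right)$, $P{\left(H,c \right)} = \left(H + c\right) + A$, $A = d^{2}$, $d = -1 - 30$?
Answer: $11448$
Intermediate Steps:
$d = -31$ ($d = -1 - 30 = -31$)
$A = 961$ ($A = \left(-31\right)^{2} = 961$)
$P{\left(H,c \right)} = 961 + H + c$ ($P{\left(H,c \right)} = \left(H + c\right) + 961 = 961 + H + c$)
$x = -11448$ ($x = \left(961 - 6 - 1\right) \left(-12\right) = 954 \left(-12\right) = -11448$)
$- x = \left(-1\right) \left(-11448\right) = 11448$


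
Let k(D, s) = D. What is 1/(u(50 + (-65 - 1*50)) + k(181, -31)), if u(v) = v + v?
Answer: 1/51 ≈ 0.019608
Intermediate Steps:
u(v) = 2*v
1/(u(50 + (-65 - 1*50)) + k(181, -31)) = 1/(2*(50 + (-65 - 1*50)) + 181) = 1/(2*(50 + (-65 - 50)) + 181) = 1/(2*(50 - 115) + 181) = 1/(2*(-65) + 181) = 1/(-130 + 181) = 1/51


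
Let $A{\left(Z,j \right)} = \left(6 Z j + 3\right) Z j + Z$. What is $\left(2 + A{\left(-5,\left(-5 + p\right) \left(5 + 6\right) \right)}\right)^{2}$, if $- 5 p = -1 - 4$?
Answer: $84714177249$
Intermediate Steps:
$p = 1$ ($p = - \frac{-1 - 4}{5} = \left(- \frac{1}{5}\right) \left(-5\right) = 1$)
$A{\left(Z,j \right)} = Z + Z j \left(3 + 6 Z j\right)$ ($A{\left(Z,j \right)} = \left(6 Z j + 3\right) Z j + Z = \left(3 + 6 Z j\right) Z j + Z = Z \left(3 + 6 Z j\right) j + Z = Z j \left(3 + 6 Z j\right) + Z = Z + Z j \left(3 + 6 Z j\right)$)
$\left(2 + A{\left(-5,\left(-5 + p\right) \left(5 + 6\right) \right)}\right)^{2} = \left(2 - 5 \left(1 + 3 \left(-5 + 1\right) \left(5 + 6\right) + 6 \left(-5\right) \left(\left(-5 + 1\right) \left(5 + 6\right)\right)^{2}\right)\right)^{2} = \left(2 - 5 \left(1 + 3 \left(\left(-4\right) 11\right) + 6 \left(-5\right) \left(\left(-4\right) 11\right)^{2}\right)\right)^{2} = \left(2 - 5 \left(1 + 3 \left(-44\right) + 6 \left(-5\right) \left(-44\right)^{2}\right)\right)^{2} = \left(2 - 5 \left(1 - 132 + 6 \left(-5\right) 1936\right)\right)^{2} = \left(2 - 5 \left(1 - 132 - 58080\right)\right)^{2} = \left(2 - -291055\right)^{2} = \left(2 + 291055\right)^{2} = 291057^{2} = 84714177249$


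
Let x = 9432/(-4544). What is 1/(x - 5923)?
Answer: -568/3365443 ≈ -0.00016877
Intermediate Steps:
x = -1179/568 (x = 9432*(-1/4544) = -1179/568 ≈ -2.0757)
1/(x - 5923) = 1/(-1179/568 - 5923) = 1/(-3365443/568) = -568/3365443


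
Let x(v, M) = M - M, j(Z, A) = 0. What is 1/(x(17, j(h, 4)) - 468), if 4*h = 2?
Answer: -1/468 ≈ -0.0021368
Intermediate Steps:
h = ½ (h = (¼)*2 = ½ ≈ 0.50000)
x(v, M) = 0
1/(x(17, j(h, 4)) - 468) = 1/(0 - 468) = 1/(-468) = -1/468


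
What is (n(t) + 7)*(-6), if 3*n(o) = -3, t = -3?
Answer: -36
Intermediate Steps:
n(o) = -1 (n(o) = (1/3)*(-3) = -1)
(n(t) + 7)*(-6) = (-1 + 7)*(-6) = 6*(-6) = -36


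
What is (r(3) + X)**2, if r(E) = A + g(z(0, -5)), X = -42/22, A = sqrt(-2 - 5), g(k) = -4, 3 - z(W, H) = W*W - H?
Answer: 3378/121 - 130*I*sqrt(7)/11 ≈ 27.917 - 31.268*I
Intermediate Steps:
z(W, H) = 3 + H - W**2 (z(W, H) = 3 - (W*W - H) = 3 - (W**2 - H) = 3 + (H - W**2) = 3 + H - W**2)
A = I*sqrt(7) (A = sqrt(-7) = I*sqrt(7) ≈ 2.6458*I)
X = -21/11 (X = -42*1/22 = -21/11 ≈ -1.9091)
r(E) = -4 + I*sqrt(7) (r(E) = I*sqrt(7) - 4 = -4 + I*sqrt(7))
(r(3) + X)**2 = ((-4 + I*sqrt(7)) - 21/11)**2 = (-65/11 + I*sqrt(7))**2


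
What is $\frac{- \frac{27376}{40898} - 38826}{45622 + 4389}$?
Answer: $- \frac{793966562}{1022674939} \approx -0.77636$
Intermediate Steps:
$\frac{- \frac{27376}{40898} - 38826}{45622 + 4389} = \frac{\left(-27376\right) \frac{1}{40898} - 38826}{50011} = \left(- \frac{13688}{20449} - 38826\right) \frac{1}{50011} = \left(- \frac{793966562}{20449}\right) \frac{1}{50011} = - \frac{793966562}{1022674939}$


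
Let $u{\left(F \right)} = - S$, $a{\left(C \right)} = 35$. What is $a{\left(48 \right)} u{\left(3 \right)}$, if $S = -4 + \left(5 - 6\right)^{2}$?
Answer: $105$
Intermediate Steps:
$S = -3$ ($S = -4 + \left(5 - 6\right)^{2} = -4 + \left(-1\right)^{2} = -4 + 1 = -3$)
$u{\left(F \right)} = 3$ ($u{\left(F \right)} = \left(-1\right) \left(-3\right) = 3$)
$a{\left(48 \right)} u{\left(3 \right)} = 35 \cdot 3 = 105$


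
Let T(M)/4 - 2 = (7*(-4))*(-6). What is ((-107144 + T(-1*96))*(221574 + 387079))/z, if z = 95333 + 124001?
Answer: -32399816496/109667 ≈ -2.9544e+5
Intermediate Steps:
T(M) = 680 (T(M) = 8 + 4*((7*(-4))*(-6)) = 8 + 4*(-28*(-6)) = 8 + 4*168 = 8 + 672 = 680)
z = 219334
((-107144 + T(-1*96))*(221574 + 387079))/z = ((-107144 + 680)*(221574 + 387079))/219334 = -106464*608653*(1/219334) = -64799632992*1/219334 = -32399816496/109667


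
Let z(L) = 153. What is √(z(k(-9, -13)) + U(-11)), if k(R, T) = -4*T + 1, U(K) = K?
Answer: √142 ≈ 11.916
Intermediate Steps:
k(R, T) = 1 - 4*T
√(z(k(-9, -13)) + U(-11)) = √(153 - 11) = √142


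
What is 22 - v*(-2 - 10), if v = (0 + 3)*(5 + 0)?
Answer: 202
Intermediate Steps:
v = 15 (v = 3*5 = 15)
22 - v*(-2 - 10) = 22 - 15*(-2 - 10) = 22 - 15*(-12) = 22 - 1*(-180) = 22 + 180 = 202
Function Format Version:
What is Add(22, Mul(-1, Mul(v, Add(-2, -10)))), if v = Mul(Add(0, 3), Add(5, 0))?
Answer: 202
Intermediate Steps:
v = 15 (v = Mul(3, 5) = 15)
Add(22, Mul(-1, Mul(v, Add(-2, -10)))) = Add(22, Mul(-1, Mul(15, Add(-2, -10)))) = Add(22, Mul(-1, Mul(15, -12))) = Add(22, Mul(-1, -180)) = Add(22, 180) = 202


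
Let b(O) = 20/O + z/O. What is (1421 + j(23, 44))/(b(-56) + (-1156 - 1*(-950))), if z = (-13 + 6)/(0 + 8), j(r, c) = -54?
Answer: -612416/92441 ≈ -6.6249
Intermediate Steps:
z = -7/8 ≈ -0.87500
b(O) = 153/(8*O) (b(O) = 20/O - 7/(8*O) = 153/(8*O))
(1421 + j(23, 44))/(b(-56) + (-1156 - 1*(-950))) = (1421 - 54)/((153/8)/(-56) + (-1156 - 1*(-950))) = 1367/((153/8)*(-1/56) + (-1156 + 950)) = 1367/(-153/448 - 206) = 1367/(-92441/448) = 1367*(-448/92441) = -612416/92441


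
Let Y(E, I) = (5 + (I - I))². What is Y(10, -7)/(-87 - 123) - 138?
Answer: -5801/42 ≈ -138.12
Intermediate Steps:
Y(E, I) = 25 (Y(E, I) = (5 + 0)² = 5² = 25)
Y(10, -7)/(-87 - 123) - 138 = 25/(-87 - 123) - 138 = 25/(-210) - 138 = 25*(-1/210) - 138 = -5/42 - 138 = -5801/42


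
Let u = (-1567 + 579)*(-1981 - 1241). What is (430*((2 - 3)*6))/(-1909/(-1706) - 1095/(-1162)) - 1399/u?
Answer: -2035155073936529/1626019378776 ≈ -1251.6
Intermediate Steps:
u = 3183336 (u = -988*(-3222) = 3183336)
(430*((2 - 3)*6))/(-1909/(-1706) - 1095/(-1162)) - 1399/u = (430*((2 - 3)*6))/(-1909/(-1706) - 1095/(-1162)) - 1399/3183336 = (430*(-1*6))/(-1909*(-1/1706) - 1095*(-1/1162)) - 1399*1/3183336 = (430*(-6))/(1909/1706 + 1095/1162) - 1399/3183336 = -2580/1021582/495593 - 1399/3183336 = -2580*495593/1021582 - 1399/3183336 = -639314970/510791 - 1399/3183336 = -2035155073936529/1626019378776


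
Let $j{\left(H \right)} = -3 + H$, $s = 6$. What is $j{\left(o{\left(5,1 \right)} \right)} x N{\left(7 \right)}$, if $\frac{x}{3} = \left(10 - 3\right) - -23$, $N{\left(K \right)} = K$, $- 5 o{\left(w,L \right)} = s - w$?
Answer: $-2016$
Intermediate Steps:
$o{\left(w,L \right)} = - \frac{6}{5} + \frac{w}{5}$ ($o{\left(w,L \right)} = - \frac{6 - w}{5} = - \frac{6}{5} + \frac{w}{5}$)
$x = 90$ ($x = 3 \left(\left(10 - 3\right) - -23\right) = 3 \left(7 + 23\right) = 3 \cdot 30 = 90$)
$j{\left(o{\left(5,1 \right)} \right)} x N{\left(7 \right)} = \left(-3 + \left(- \frac{6}{5} + \frac{1}{5} \cdot 5\right)\right) 90 \cdot 7 = \left(-3 + \left(- \frac{6}{5} + 1\right)\right) 90 \cdot 7 = \left(-3 - \frac{1}{5}\right) 90 \cdot 7 = \left(- \frac{16}{5}\right) 90 \cdot 7 = \left(-288\right) 7 = -2016$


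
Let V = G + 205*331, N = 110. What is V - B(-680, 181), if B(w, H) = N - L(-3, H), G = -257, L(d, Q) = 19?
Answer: 67507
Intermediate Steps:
V = 67598 (V = -257 + 205*331 = -257 + 67855 = 67598)
B(w, H) = 91 (B(w, H) = 110 - 1*19 = 110 - 19 = 91)
V - B(-680, 181) = 67598 - 1*91 = 67598 - 91 = 67507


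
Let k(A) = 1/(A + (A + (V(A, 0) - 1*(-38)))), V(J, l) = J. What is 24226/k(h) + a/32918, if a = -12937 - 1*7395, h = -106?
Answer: -111646015686/16459 ≈ -6.7833e+6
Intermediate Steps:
a = -20332 (a = -12937 - 7395 = -20332)
k(A) = 1/(38 + 3*A) (k(A) = 1/(A + (A + (A - 1*(-38)))) = 1/(A + (A + (A + 38))) = 1/(A + (A + (38 + A))) = 1/(A + (38 + 2*A)) = 1/(38 + 3*A))
24226/k(h) + a/32918 = 24226/(1/(38 + 3*(-106))) - 20332/32918 = 24226/(1/(38 - 318)) - 20332*1/32918 = 24226/(1/(-280)) - 10166/16459 = 24226/(-1/280) - 10166/16459 = 24226*(-280) - 10166/16459 = -6783280 - 10166/16459 = -111646015686/16459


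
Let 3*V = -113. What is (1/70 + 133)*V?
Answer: -1052143/210 ≈ -5010.2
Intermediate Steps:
V = -113/3 (V = (⅓)*(-113) = -113/3 ≈ -37.667)
(1/70 + 133)*V = (1/70 + 133)*(-113/3) = (9311/70)*(-113/3) = -1052143/210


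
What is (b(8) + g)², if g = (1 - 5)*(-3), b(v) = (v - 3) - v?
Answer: 81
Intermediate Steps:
b(v) = -3 (b(v) = (-3 + v) - v = -3)
g = 12 (g = -4*(-3) = 12)
(b(8) + g)² = (-3 + 12)² = 9² = 81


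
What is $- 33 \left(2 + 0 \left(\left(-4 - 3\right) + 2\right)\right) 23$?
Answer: $-1518$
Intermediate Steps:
$- 33 \left(2 + 0 \left(\left(-4 - 3\right) + 2\right)\right) 23 = - 33 \left(2 + 0 \left(-7 + 2\right)\right) 23 = - 33 \left(2 + 0 \left(-5\right)\right) 23 = - 33 \left(2 + 0\right) 23 = \left(-33\right) 2 \cdot 23 = \left(-66\right) 23 = -1518$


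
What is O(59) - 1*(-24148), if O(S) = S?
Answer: 24207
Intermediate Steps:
O(59) - 1*(-24148) = 59 - 1*(-24148) = 59 + 24148 = 24207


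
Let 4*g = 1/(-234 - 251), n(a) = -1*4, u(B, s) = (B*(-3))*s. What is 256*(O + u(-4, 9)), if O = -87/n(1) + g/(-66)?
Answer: 531622112/16005 ≈ 33216.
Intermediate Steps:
u(B, s) = -3*B*s (u(B, s) = (-3*B)*s = -3*B*s)
n(a) = -4
g = -1/1940 (g = 1/(4*(-234 - 251)) = (¼)/(-485) = (¼)*(-1/485) = -1/1940 ≈ -0.00051546)
O = 2784871/128040 (O = -87/(-4) - 1/1940/(-66) = -87*(-¼) - 1/1940*(-1/66) = 87/4 + 1/128040 = 2784871/128040 ≈ 21.750)
256*(O + u(-4, 9)) = 256*(2784871/128040 - 3*(-4)*9) = 256*(2784871/128040 + 108) = 256*(16613191/128040) = 531622112/16005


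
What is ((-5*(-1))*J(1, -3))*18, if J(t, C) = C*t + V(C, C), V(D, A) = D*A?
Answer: 540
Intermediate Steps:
V(D, A) = A*D
J(t, C) = C² + C*t (J(t, C) = C*t + C*C = C*t + C² = C² + C*t)
((-5*(-1))*J(1, -3))*18 = ((-5*(-1))*(-3*(-3 + 1)))*18 = (5*(-3*(-2)))*18 = (5*6)*18 = 30*18 = 540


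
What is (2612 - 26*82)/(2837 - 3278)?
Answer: -160/147 ≈ -1.0884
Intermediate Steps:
(2612 - 26*82)/(2837 - 3278) = (2612 - 2132)/(-441) = 480*(-1/441) = -160/147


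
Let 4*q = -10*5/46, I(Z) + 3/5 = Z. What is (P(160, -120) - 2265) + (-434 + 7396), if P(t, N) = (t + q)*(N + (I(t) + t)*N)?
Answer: -141140309/23 ≈ -6.1365e+6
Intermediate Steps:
I(Z) = -⅗ + Z
q = -25/92 (q = (-10*5/46)/4 = (-50*1/46)/4 = (¼)*(-25/23) = -25/92 ≈ -0.27174)
P(t, N) = (-25/92 + t)*(N + N*(-⅗ + 2*t)) (P(t, N) = (t - 25/92)*(N + ((-⅗ + t) + t)*N) = (-25/92 + t)*(N + (-⅗ + 2*t)*N) = (-25/92 + t)*(N + N*(-⅗ + 2*t)))
(P(160, -120) - 2265) + (-434 + 7396) = ((1/230)*(-120)*(-25 - 33*160 + 460*160²) - 2265) + (-434 + 7396) = ((1/230)*(-120)*(-25 - 5280 + 460*25600) - 2265) + 6962 = ((1/230)*(-120)*(-25 - 5280 + 11776000) - 2265) + 6962 = ((1/230)*(-120)*11770695 - 2265) + 6962 = (-141248340/23 - 2265) + 6962 = -141300435/23 + 6962 = -141140309/23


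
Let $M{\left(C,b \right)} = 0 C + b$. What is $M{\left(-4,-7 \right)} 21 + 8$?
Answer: $-139$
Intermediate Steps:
$M{\left(C,b \right)} = b$ ($M{\left(C,b \right)} = 0 + b = b$)
$M{\left(-4,-7 \right)} 21 + 8 = \left(-7\right) 21 + 8 = -147 + 8 = -139$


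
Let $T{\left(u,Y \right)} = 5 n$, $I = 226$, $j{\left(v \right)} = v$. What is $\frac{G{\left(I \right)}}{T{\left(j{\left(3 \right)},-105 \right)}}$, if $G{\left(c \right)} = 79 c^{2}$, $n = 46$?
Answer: $\frac{2017502}{115} \approx 17544.0$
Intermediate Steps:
$T{\left(u,Y \right)} = 230$ ($T{\left(u,Y \right)} = 5 \cdot 46 = 230$)
$\frac{G{\left(I \right)}}{T{\left(j{\left(3 \right)},-105 \right)}} = \frac{79 \cdot 226^{2}}{230} = 79 \cdot 51076 \cdot \frac{1}{230} = 4035004 \cdot \frac{1}{230} = \frac{2017502}{115}$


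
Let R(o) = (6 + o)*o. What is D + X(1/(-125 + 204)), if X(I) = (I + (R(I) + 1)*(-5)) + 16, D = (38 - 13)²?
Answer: 3966980/6241 ≈ 635.63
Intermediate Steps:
R(o) = o*(6 + o)
D = 625 (D = 25² = 625)
X(I) = 11 + I - 5*I*(6 + I) (X(I) = (I + (I*(6 + I) + 1)*(-5)) + 16 = (I + (1 + I*(6 + I))*(-5)) + 16 = (I + (-5 - 5*I*(6 + I))) + 16 = (-5 + I - 5*I*(6 + I)) + 16 = 11 + I - 5*I*(6 + I))
D + X(1/(-125 + 204)) = 625 + (11 + 1/(-125 + 204) - 5*(6 + 1/(-125 + 204))/(-125 + 204)) = 625 + (11 + 1/79 - 5*(6 + 1/79)/79) = 625 + (11 + 1/79 - 5*1/79*(6 + 1/79)) = 625 + (11 + 1/79 - 5*1/79*475/79) = 625 + (11 + 1/79 - 2375/6241) = 625 + 66355/6241 = 3966980/6241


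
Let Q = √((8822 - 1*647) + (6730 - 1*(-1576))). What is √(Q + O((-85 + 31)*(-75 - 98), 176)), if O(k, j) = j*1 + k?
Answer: √(9518 + √16481) ≈ 98.216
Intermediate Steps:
O(k, j) = j + k
Q = √16481 (Q = √((8822 - 647) + (6730 + 1576)) = √(8175 + 8306) = √16481 ≈ 128.38)
√(Q + O((-85 + 31)*(-75 - 98), 176)) = √(√16481 + (176 + (-85 + 31)*(-75 - 98))) = √(√16481 + (176 - 54*(-173))) = √(√16481 + (176 + 9342)) = √(√16481 + 9518) = √(9518 + √16481)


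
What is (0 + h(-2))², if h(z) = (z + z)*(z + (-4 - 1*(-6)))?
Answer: 0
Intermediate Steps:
h(z) = 2*z*(2 + z) (h(z) = (2*z)*(z + (-4 + 6)) = (2*z)*(z + 2) = (2*z)*(2 + z) = 2*z*(2 + z))
(0 + h(-2))² = (0 + 2*(-2)*(2 - 2))² = (0 + 2*(-2)*0)² = (0 + 0)² = 0² = 0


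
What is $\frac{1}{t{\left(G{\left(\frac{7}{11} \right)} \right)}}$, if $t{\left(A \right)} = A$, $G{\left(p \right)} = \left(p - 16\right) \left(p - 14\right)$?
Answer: $\frac{121}{24843} \approx 0.0048706$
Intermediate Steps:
$G{\left(p \right)} = \left(-16 + p\right) \left(-14 + p\right)$
$\frac{1}{t{\left(G{\left(\frac{7}{11} \right)} \right)}} = \frac{1}{224 + \left(\frac{7}{11}\right)^{2} - 30 \cdot \frac{7}{11}} = \frac{1}{224 + \left(7 \cdot \frac{1}{11}\right)^{2} - 30 \cdot 7 \cdot \frac{1}{11}} = \frac{1}{224 + \left(\frac{7}{11}\right)^{2} - \frac{210}{11}} = \frac{1}{224 + \frac{49}{121} - \frac{210}{11}} = \frac{1}{\frac{24843}{121}} = \frac{121}{24843}$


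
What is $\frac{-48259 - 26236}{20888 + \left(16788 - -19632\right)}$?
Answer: $- \frac{74495}{57308} \approx -1.2999$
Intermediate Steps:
$\frac{-48259 - 26236}{20888 + \left(16788 - -19632\right)} = - \frac{74495}{20888 + \left(16788 + 19632\right)} = - \frac{74495}{20888 + 36420} = - \frac{74495}{57308}$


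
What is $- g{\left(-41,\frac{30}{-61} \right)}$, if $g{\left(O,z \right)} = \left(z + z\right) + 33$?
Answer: $- \frac{1953}{61} \approx -32.016$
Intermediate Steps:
$g{\left(O,z \right)} = 33 + 2 z$ ($g{\left(O,z \right)} = 2 z + 33 = 33 + 2 z$)
$- g{\left(-41,\frac{30}{-61} \right)} = - (33 + 2 \frac{30}{-61}) = - (33 + 2 \cdot 30 \left(- \frac{1}{61}\right)) = - (33 + 2 \left(- \frac{30}{61}\right)) = - (33 - \frac{60}{61}) = \left(-1\right) \frac{1953}{61} = - \frac{1953}{61}$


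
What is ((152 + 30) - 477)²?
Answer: 87025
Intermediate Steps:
((152 + 30) - 477)² = (182 - 477)² = (-295)² = 87025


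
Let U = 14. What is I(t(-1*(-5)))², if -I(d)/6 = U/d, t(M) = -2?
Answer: 1764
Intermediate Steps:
I(d) = -84/d
I(t(-1*(-5)))² = (-84/(-2))² = (-84*(-½))² = 42² = 1764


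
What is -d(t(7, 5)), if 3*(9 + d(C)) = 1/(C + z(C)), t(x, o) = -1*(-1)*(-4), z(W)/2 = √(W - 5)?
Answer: 352/39 + I/26 ≈ 9.0256 + 0.038462*I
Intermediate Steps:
z(W) = 2*√(-5 + W) (z(W) = 2*√(W - 5) = 2*√(-5 + W))
t(x, o) = -4 (t(x, o) = 1*(-4) = -4)
d(C) = -9 + 1/(3*(C + 2*√(-5 + C)))
-d(t(7, 5)) = -(1 - 54*√(-5 - 4) - 27*(-4))/(3*(-4 + 2*√(-5 - 4))) = -(1 - 162*I + 108)/(3*(-4 + 2*√(-9))) = -(1 - 162*I + 108)/(3*(-4 + 2*(3*I))) = -(1 - 162*I + 108)/(3*(-4 + 6*I)) = -(-4 - 6*I)/52*(109 - 162*I)/3 = -(-4 - 6*I)*(109 - 162*I)/156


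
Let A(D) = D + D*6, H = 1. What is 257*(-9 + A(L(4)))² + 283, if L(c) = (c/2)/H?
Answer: 6708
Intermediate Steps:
L(c) = c/2 (L(c) = (c/2)/1 = (c*(½))*1 = (c/2)*1 = c/2)
A(D) = 7*D (A(D) = D + 6*D = 7*D)
257*(-9 + A(L(4)))² + 283 = 257*(-9 + 7*((½)*4))² + 283 = 257*(-9 + 7*2)² + 283 = 257*(-9 + 14)² + 283 = 257*5² + 283 = 257*25 + 283 = 6425 + 283 = 6708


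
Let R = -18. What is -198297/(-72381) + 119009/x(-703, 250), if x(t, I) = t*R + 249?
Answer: 14720180/1230477 ≈ 11.963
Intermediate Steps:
x(t, I) = 249 - 18*t (x(t, I) = t*(-18) + 249 = -18*t + 249 = 249 - 18*t)
-198297/(-72381) + 119009/x(-703, 250) = -198297/(-72381) + 119009/(249 - 18*(-703)) = -198297*(-1/72381) + 119009/(249 + 12654) = 66099/24127 + 119009/12903 = 66099/24127 + 119009*(1/12903) = 66099/24127 + 10819/1173 = 14720180/1230477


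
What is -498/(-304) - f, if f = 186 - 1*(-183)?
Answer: -55839/152 ≈ -367.36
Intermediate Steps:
f = 369 (f = 186 + 183 = 369)
-498/(-304) - f = -498/(-304) - 1*369 = -498*(-1/304) - 369 = 249/152 - 369 = -55839/152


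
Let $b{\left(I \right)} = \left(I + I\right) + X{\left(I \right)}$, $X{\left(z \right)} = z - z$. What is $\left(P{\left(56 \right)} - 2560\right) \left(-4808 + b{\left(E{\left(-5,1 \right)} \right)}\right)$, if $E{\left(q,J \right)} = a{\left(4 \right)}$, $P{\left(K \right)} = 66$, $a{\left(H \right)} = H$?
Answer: $11971200$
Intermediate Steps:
$X{\left(z \right)} = 0$
$E{\left(q,J \right)} = 4$
$b{\left(I \right)} = 2 I$ ($b{\left(I \right)} = \left(I + I\right) + 0 = 2 I + 0 = 2 I$)
$\left(P{\left(56 \right)} - 2560\right) \left(-4808 + b{\left(E{\left(-5,1 \right)} \right)}\right) = \left(66 - 2560\right) \left(-4808 + 2 \cdot 4\right) = - 2494 \left(-4808 + 8\right) = \left(-2494\right) \left(-4800\right) = 11971200$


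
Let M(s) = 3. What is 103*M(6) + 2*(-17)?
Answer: 275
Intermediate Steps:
103*M(6) + 2*(-17) = 103*3 + 2*(-17) = 309 - 34 = 275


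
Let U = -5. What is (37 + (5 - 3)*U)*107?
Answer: 2889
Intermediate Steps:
(37 + (5 - 3)*U)*107 = (37 + (5 - 3)*(-5))*107 = (37 + 2*(-5))*107 = (37 - 10)*107 = 27*107 = 2889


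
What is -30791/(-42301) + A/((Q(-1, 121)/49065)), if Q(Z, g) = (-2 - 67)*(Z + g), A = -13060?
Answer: 451771103473/5837538 ≈ 77391.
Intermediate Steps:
Q(Z, g) = -69*Z - 69*g (Q(Z, g) = -69*(Z + g) = -69*Z - 69*g)
-30791/(-42301) + A/((Q(-1, 121)/49065)) = -30791/(-42301) - 13060*49065/(-69*(-1) - 69*121) = -30791*(-1/42301) - 13060*49065/(69 - 8349) = 30791/42301 - 13060/((-8280*1/49065)) = 30791/42301 - 13060/(-552/3271) = 30791/42301 - 13060*(-3271/552) = 30791/42301 + 10679815/138 = 451771103473/5837538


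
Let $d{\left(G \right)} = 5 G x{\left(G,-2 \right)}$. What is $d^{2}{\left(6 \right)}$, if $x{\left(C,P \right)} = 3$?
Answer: $8100$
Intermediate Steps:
$d{\left(G \right)} = 15 G$ ($d{\left(G \right)} = 5 G 3 = 15 G$)
$d^{2}{\left(6 \right)} = \left(15 \cdot 6\right)^{2} = 90^{2} = 8100$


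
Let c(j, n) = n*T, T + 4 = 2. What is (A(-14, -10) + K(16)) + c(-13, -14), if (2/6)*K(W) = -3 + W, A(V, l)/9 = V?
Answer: -59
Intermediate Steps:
T = -2 (T = -4 + 2 = -2)
A(V, l) = 9*V
c(j, n) = -2*n (c(j, n) = n*(-2) = -2*n)
K(W) = -9 + 3*W (K(W) = 3*(-3 + W) = -9 + 3*W)
(A(-14, -10) + K(16)) + c(-13, -14) = (9*(-14) + (-9 + 3*16)) - 2*(-14) = (-126 + (-9 + 48)) + 28 = (-126 + 39) + 28 = -87 + 28 = -59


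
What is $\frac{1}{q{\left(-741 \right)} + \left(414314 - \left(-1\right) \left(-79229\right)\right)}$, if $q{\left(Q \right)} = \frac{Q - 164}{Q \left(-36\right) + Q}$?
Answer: $\frac{5187}{1738085714} \approx 2.9843 \cdot 10^{-6}$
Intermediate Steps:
$q{\left(Q \right)} = - \frac{-164 + Q}{35 Q}$ ($q{\left(Q \right)} = \frac{-164 + Q}{- 36 Q + Q} = \frac{-164 + Q}{\left(-35\right) Q} = \left(-164 + Q\right) \left(- \frac{1}{35 Q}\right) = - \frac{-164 + Q}{35 Q}$)
$\frac{1}{q{\left(-741 \right)} + \left(414314 - \left(-1\right) \left(-79229\right)\right)} = \frac{1}{\frac{164 - -741}{35 \left(-741\right)} + \left(414314 - \left(-1\right) \left(-79229\right)\right)} = \frac{1}{\frac{1}{35} \left(- \frac{1}{741}\right) \left(164 + 741\right) + \left(414314 - 79229\right)} = \frac{1}{\frac{1}{35} \left(- \frac{1}{741}\right) 905 + \left(414314 - 79229\right)} = \frac{1}{- \frac{181}{5187} + 335085} = \frac{1}{\frac{1738085714}{5187}} = \frac{5187}{1738085714}$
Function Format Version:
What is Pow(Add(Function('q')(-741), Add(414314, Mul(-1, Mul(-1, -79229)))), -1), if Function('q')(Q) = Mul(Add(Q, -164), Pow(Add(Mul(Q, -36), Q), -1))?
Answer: Rational(5187, 1738085714) ≈ 2.9843e-6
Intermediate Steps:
Function('q')(Q) = Mul(Rational(-1, 35), Pow(Q, -1), Add(-164, Q)) (Function('q')(Q) = Mul(Add(-164, Q), Pow(Add(Mul(-36, Q), Q), -1)) = Mul(Add(-164, Q), Pow(Mul(-35, Q), -1)) = Mul(Add(-164, Q), Mul(Rational(-1, 35), Pow(Q, -1))) = Mul(Rational(-1, 35), Pow(Q, -1), Add(-164, Q)))
Pow(Add(Function('q')(-741), Add(414314, Mul(-1, Mul(-1, -79229)))), -1) = Pow(Add(Mul(Rational(1, 35), Pow(-741, -1), Add(164, Mul(-1, -741))), Add(414314, Mul(-1, Mul(-1, -79229)))), -1) = Pow(Add(Mul(Rational(1, 35), Rational(-1, 741), Add(164, 741)), Add(414314, Mul(-1, 79229))), -1) = Pow(Add(Mul(Rational(1, 35), Rational(-1, 741), 905), Add(414314, -79229)), -1) = Pow(Add(Rational(-181, 5187), 335085), -1) = Pow(Rational(1738085714, 5187), -1) = Rational(5187, 1738085714)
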